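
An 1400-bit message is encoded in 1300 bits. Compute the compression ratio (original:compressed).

Compression ratio = Original / Compressed
= 1400 / 1300 = 1.08:1


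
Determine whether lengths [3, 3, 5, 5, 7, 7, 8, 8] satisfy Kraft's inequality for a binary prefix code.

Kraft inequality: Σ 2^(-l_i) ≤ 1 for prefix-free code
Calculating: 2^(-3) + 2^(-3) + 2^(-5) + 2^(-5) + 2^(-7) + 2^(-7) + 2^(-8) + 2^(-8)
= 0.125 + 0.125 + 0.03125 + 0.03125 + 0.0078125 + 0.0078125 + 0.00390625 + 0.00390625
= 0.3359
Since 0.3359 ≤ 1, prefix-free code exists


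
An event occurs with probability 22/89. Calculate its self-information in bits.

Information content I(x) = -log₂(p(x))
I = -log₂(22/89) = -log₂(0.2472)
I = 2.0163 bits


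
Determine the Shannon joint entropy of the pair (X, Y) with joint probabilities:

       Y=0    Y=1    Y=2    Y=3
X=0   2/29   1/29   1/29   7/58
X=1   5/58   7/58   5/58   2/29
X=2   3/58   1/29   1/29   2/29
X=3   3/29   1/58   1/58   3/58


H(X,Y) = -Σ p(x,y) log₂ p(x,y)
  p(0,0)=2/29: -0.0690 × log₂(0.0690) = 0.2661
  p(0,1)=1/29: -0.0345 × log₂(0.0345) = 0.1675
  p(0,2)=1/29: -0.0345 × log₂(0.0345) = 0.1675
  p(0,3)=7/58: -0.1207 × log₂(0.1207) = 0.3682
  p(1,0)=5/58: -0.0862 × log₂(0.0862) = 0.3048
  p(1,1)=7/58: -0.1207 × log₂(0.1207) = 0.3682
  p(1,2)=5/58: -0.0862 × log₂(0.0862) = 0.3048
  p(1,3)=2/29: -0.0690 × log₂(0.0690) = 0.2661
  p(2,0)=3/58: -0.0517 × log₂(0.0517) = 0.2210
  p(2,1)=1/29: -0.0345 × log₂(0.0345) = 0.1675
  p(2,2)=1/29: -0.0345 × log₂(0.0345) = 0.1675
  p(2,3)=2/29: -0.0690 × log₂(0.0690) = 0.2661
  p(3,0)=3/29: -0.1034 × log₂(0.1034) = 0.3386
  p(3,1)=1/58: -0.0172 × log₂(0.0172) = 0.1010
  p(3,2)=1/58: -0.0172 × log₂(0.0172) = 0.1010
  p(3,3)=3/58: -0.0517 × log₂(0.0517) = 0.2210
H(X,Y) = 3.7969 bits


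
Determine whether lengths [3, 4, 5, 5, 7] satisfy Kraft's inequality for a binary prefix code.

Kraft inequality: Σ 2^(-l_i) ≤ 1 for prefix-free code
Calculating: 2^(-3) + 2^(-4) + 2^(-5) + 2^(-5) + 2^(-7)
= 0.125 + 0.0625 + 0.03125 + 0.03125 + 0.0078125
= 0.2578
Since 0.2578 ≤ 1, prefix-free code exists


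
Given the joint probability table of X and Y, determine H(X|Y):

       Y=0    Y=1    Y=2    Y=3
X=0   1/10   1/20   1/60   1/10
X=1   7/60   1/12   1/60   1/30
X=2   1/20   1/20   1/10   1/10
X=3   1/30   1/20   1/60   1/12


H(X|Y) = Σ_y p(y) H(X|Y=y)
  p(Y=0) = 3/10, H(X|Y=0) = 1.8413
  p(Y=1) = 7/30, H(X|Y=1) = 1.9592
  p(Y=2) = 3/20, H(X|Y=2) = 1.4466
  p(Y=3) = 19/60, H(X|Y=3) = 1.8990
H(X|Y) = 0.3000×1.8413 + 0.2333×1.9592 + 0.1500×1.4466 + 0.3167×1.8990 = 1.8279 bits


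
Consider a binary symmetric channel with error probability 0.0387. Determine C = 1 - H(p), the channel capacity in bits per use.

For BSC with error probability p:
C = 1 - H(p) where H(p) is binary entropy
H(0.0387) = -0.0387 × log₂(0.0387) - 0.9613 × log₂(0.9613)
H(p) = 0.2363
C = 1 - 0.2363 = 0.7637 bits/use


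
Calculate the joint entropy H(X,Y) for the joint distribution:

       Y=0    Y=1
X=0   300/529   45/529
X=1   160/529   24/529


H(X,Y) = -Σ p(x,y) log₂ p(x,y)
  p(0,0)=300/529: -0.5671 × log₂(0.5671) = 0.4641
  p(0,1)=45/529: -0.0851 × log₂(0.0851) = 0.3024
  p(1,0)=160/529: -0.3025 × log₂(0.3025) = 0.5218
  p(1,1)=24/529: -0.0454 × log₂(0.0454) = 0.2024
H(X,Y) = 1.4907 bits


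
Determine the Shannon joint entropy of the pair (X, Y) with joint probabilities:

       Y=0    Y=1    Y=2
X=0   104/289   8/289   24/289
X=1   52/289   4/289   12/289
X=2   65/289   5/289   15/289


H(X,Y) = -Σ p(x,y) log₂ p(x,y)
  p(0,0)=104/289: -0.3599 × log₂(0.3599) = 0.5306
  p(0,1)=8/289: -0.0277 × log₂(0.0277) = 0.1433
  p(0,2)=24/289: -0.0830 × log₂(0.0830) = 0.2981
  p(1,0)=52/289: -0.1799 × log₂(0.1799) = 0.4452
  p(1,1)=4/289: -0.0138 × log₂(0.0138) = 0.0855
  p(1,2)=12/289: -0.0415 × log₂(0.0415) = 0.1906
  p(2,0)=65/289: -0.2249 × log₂(0.2249) = 0.4841
  p(2,1)=5/289: -0.0173 × log₂(0.0173) = 0.1013
  p(2,2)=15/289: -0.0519 × log₂(0.0519) = 0.2215
H(X,Y) = 2.5002 bits


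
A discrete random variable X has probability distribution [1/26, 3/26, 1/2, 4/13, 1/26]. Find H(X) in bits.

H(X) = -Σ p(x) log₂ p(x)
  -1/26 × log₂(1/26) = 0.1808
  -3/26 × log₂(3/26) = 0.3595
  -1/2 × log₂(1/2) = 0.5000
  -4/13 × log₂(4/13) = 0.5232
  -1/26 × log₂(1/26) = 0.1808
H(X) = 1.7443 bits


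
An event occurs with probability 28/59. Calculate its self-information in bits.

Information content I(x) = -log₂(p(x))
I = -log₂(28/59) = -log₂(0.4746)
I = 1.0753 bits


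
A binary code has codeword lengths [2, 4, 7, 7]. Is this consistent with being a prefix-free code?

Kraft inequality: Σ 2^(-l_i) ≤ 1 for prefix-free code
Calculating: 2^(-2) + 2^(-4) + 2^(-7) + 2^(-7)
= 0.25 + 0.0625 + 0.0078125 + 0.0078125
= 0.3281
Since 0.3281 ≤ 1, prefix-free code exists


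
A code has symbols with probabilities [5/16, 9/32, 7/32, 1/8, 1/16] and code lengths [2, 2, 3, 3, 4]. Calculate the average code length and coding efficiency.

Average length L = Σ p_i × l_i = 2.4688 bits
Entropy H = 2.1437 bits
Efficiency η = H/L × 100% = 86.84%


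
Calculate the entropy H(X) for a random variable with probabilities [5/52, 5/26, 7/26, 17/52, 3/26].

H(X) = -Σ p(x) log₂ p(x)
  -5/52 × log₂(5/52) = 0.3249
  -5/26 × log₂(5/26) = 0.4574
  -7/26 × log₂(7/26) = 0.5097
  -17/52 × log₂(17/52) = 0.5273
  -3/26 × log₂(3/26) = 0.3595
H(X) = 2.1787 bits


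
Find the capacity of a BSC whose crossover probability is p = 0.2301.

For BSC with error probability p:
C = 1 - H(p) where H(p) is binary entropy
H(0.2301) = -0.2301 × log₂(0.2301) - 0.7699 × log₂(0.7699)
H(p) = 0.7782
C = 1 - 0.7782 = 0.2218 bits/use


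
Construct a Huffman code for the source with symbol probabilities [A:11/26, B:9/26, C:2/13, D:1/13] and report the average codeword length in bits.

Huffman tree construction:
Combine smallest probabilities repeatedly
Resulting codes:
  A: 0 (length 1)
  B: 11 (length 2)
  C: 101 (length 3)
  D: 100 (length 3)
Average length = Σ p(s) × length(s) = 1.8077 bits


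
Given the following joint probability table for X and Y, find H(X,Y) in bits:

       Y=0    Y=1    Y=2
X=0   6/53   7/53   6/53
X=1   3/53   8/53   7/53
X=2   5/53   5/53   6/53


H(X,Y) = -Σ p(x,y) log₂ p(x,y)
  p(0,0)=6/53: -0.1132 × log₂(0.1132) = 0.3558
  p(0,1)=7/53: -0.1321 × log₂(0.1321) = 0.3857
  p(0,2)=6/53: -0.1132 × log₂(0.1132) = 0.3558
  p(1,0)=3/53: -0.0566 × log₂(0.0566) = 0.2345
  p(1,1)=8/53: -0.1509 × log₂(0.1509) = 0.4118
  p(1,2)=7/53: -0.1321 × log₂(0.1321) = 0.3857
  p(2,0)=5/53: -0.0943 × log₂(0.0943) = 0.3213
  p(2,1)=5/53: -0.0943 × log₂(0.0943) = 0.3213
  p(2,2)=6/53: -0.1132 × log₂(0.1132) = 0.3558
H(X,Y) = 3.1278 bits


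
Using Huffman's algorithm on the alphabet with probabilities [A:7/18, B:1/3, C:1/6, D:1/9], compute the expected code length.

Huffman tree construction:
Combine smallest probabilities repeatedly
Resulting codes:
  A: 0 (length 1)
  B: 11 (length 2)
  C: 101 (length 3)
  D: 100 (length 3)
Average length = Σ p(s) × length(s) = 1.8889 bits


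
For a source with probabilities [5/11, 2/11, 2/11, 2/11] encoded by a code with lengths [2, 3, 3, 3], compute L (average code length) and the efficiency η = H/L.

Average length L = Σ p_i × l_i = 2.5455 bits
Entropy H = 1.8586 bits
Efficiency η = H/L × 100% = 73.01%


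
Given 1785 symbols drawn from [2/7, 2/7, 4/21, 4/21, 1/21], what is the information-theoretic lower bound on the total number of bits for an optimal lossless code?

Entropy H = 2.1533 bits/symbol
Minimum bits = H × n = 2.1533 × 1785
= 3843.62 bits


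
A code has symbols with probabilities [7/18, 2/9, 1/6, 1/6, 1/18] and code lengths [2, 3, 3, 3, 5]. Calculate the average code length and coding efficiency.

Average length L = Σ p_i × l_i = 2.7222 bits
Entropy H = 2.1054 bits
Efficiency η = H/L × 100% = 77.34%


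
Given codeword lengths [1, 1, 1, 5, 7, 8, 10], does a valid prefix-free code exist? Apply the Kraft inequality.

Kraft inequality: Σ 2^(-l_i) ≤ 1 for prefix-free code
Calculating: 2^(-1) + 2^(-1) + 2^(-1) + 2^(-5) + 2^(-7) + 2^(-8) + 2^(-10)
= 0.5 + 0.5 + 0.5 + 0.03125 + 0.0078125 + 0.00390625 + 0.0009765625
= 1.5439
Since 1.5439 > 1, prefix-free code does not exist


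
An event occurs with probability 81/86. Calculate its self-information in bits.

Information content I(x) = -log₂(p(x))
I = -log₂(81/86) = -log₂(0.9419)
I = 0.0864 bits


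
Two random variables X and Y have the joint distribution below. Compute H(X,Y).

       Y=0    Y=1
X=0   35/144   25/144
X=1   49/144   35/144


H(X,Y) = -Σ p(x,y) log₂ p(x,y)
  p(0,0)=35/144: -0.2431 × log₂(0.2431) = 0.4960
  p(0,1)=25/144: -0.1736 × log₂(0.1736) = 0.4386
  p(1,0)=49/144: -0.3403 × log₂(0.3403) = 0.5292
  p(1,1)=35/144: -0.2431 × log₂(0.2431) = 0.4960
H(X,Y) = 1.9597 bits


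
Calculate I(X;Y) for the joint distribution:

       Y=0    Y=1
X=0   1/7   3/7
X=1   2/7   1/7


H(X) = 0.9852, H(Y) = 0.9852, H(X,Y) = 1.8424
I(X;Y) = H(X) + H(Y) - H(X,Y) = 0.1281 bits


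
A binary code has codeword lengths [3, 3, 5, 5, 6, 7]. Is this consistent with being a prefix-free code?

Kraft inequality: Σ 2^(-l_i) ≤ 1 for prefix-free code
Calculating: 2^(-3) + 2^(-3) + 2^(-5) + 2^(-5) + 2^(-6) + 2^(-7)
= 0.125 + 0.125 + 0.03125 + 0.03125 + 0.015625 + 0.0078125
= 0.3359
Since 0.3359 ≤ 1, prefix-free code exists


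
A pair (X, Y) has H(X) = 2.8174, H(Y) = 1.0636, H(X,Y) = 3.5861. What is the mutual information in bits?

I(X;Y) = H(X) + H(Y) - H(X,Y)
I(X;Y) = 2.8174 + 1.0636 - 3.5861 = 0.2949 bits


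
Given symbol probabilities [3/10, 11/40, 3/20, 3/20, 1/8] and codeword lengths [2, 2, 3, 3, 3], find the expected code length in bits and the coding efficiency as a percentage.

Average length L = Σ p_i × l_i = 2.4250 bits
Entropy H = 2.2294 bits
Efficiency η = H/L × 100% = 91.93%


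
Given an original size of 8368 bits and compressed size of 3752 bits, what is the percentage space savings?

Space savings = (1 - Compressed/Original) × 100%
= (1 - 3752/8368) × 100%
= 55.16%


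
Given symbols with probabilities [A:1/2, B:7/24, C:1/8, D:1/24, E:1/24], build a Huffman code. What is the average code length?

Huffman tree construction:
Combine smallest probabilities repeatedly
Resulting codes:
  A: 0 (length 1)
  B: 11 (length 2)
  C: 101 (length 3)
  D: 1000 (length 4)
  E: 1001 (length 4)
Average length = Σ p(s) × length(s) = 1.7917 bits


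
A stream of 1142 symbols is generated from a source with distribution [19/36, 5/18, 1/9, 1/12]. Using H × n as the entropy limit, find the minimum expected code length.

Entropy H = 1.6509 bits/symbol
Minimum bits = H × n = 1.6509 × 1142
= 1885.33 bits


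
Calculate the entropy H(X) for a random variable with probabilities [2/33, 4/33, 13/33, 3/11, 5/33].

H(X) = -Σ p(x) log₂ p(x)
  -2/33 × log₂(2/33) = 0.2451
  -4/33 × log₂(4/33) = 0.3690
  -13/33 × log₂(13/33) = 0.5294
  -3/11 × log₂(3/11) = 0.5112
  -5/33 × log₂(5/33) = 0.4125
H(X) = 2.0673 bits


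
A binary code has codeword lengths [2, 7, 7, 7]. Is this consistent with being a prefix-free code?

Kraft inequality: Σ 2^(-l_i) ≤ 1 for prefix-free code
Calculating: 2^(-2) + 2^(-7) + 2^(-7) + 2^(-7)
= 0.25 + 0.0078125 + 0.0078125 + 0.0078125
= 0.2734
Since 0.2734 ≤ 1, prefix-free code exists


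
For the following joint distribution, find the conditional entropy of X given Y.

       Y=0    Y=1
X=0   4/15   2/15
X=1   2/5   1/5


H(X|Y) = Σ_y p(y) H(X|Y=y)
  p(Y=0) = 2/3, H(X|Y=0) = 0.9710
  p(Y=1) = 1/3, H(X|Y=1) = 0.9710
H(X|Y) = 0.6667×0.9710 + 0.3333×0.9710 = 0.9710 bits


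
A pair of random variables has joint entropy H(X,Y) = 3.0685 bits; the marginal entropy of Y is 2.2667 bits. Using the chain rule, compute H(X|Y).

Chain rule: H(X,Y) = H(X|Y) + H(Y)
H(X|Y) = H(X,Y) - H(Y) = 3.0685 - 2.2667 = 0.8018 bits


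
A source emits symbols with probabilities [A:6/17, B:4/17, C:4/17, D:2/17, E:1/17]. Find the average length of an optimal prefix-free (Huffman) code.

Huffman tree construction:
Combine smallest probabilities repeatedly
Resulting codes:
  A: 11 (length 2)
  B: 01 (length 2)
  C: 10 (length 2)
  D: 001 (length 3)
  E: 000 (length 3)
Average length = Σ p(s) × length(s) = 2.1765 bits


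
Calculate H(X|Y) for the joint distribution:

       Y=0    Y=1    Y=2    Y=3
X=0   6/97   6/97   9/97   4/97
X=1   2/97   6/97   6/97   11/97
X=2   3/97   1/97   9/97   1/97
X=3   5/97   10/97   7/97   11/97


H(X|Y) = Σ_y p(y) H(X|Y=y)
  p(Y=0) = 16/97, H(X|Y=0) = 1.8829
  p(Y=1) = 23/97, H(X|Y=1) = 1.7306
  p(Y=2) = 31/97, H(X|Y=2) = 1.9794
  p(Y=3) = 27/97, H(X|Y=3) = 1.6398
H(X|Y) = 0.1649×1.8829 + 0.2371×1.7306 + 0.3196×1.9794 + 0.2784×1.6398 = 1.8099 bits


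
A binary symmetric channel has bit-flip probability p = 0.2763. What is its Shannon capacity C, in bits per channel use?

For BSC with error probability p:
C = 1 - H(p) where H(p) is binary entropy
H(0.2763) = -0.2763 × log₂(0.2763) - 0.7237 × log₂(0.7237)
H(p) = 0.8504
C = 1 - 0.8504 = 0.1496 bits/use


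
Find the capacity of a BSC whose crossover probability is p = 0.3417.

For BSC with error probability p:
C = 1 - H(p) where H(p) is binary entropy
H(0.3417) = -0.3417 × log₂(0.3417) - 0.6583 × log₂(0.6583)
H(p) = 0.9264
C = 1 - 0.9264 = 0.0736 bits/use


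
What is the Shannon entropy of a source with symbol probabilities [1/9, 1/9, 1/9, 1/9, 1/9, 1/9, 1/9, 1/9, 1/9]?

H(X) = -Σ p(x) log₂ p(x)
  -1/9 × log₂(1/9) = 0.3522
  -1/9 × log₂(1/9) = 0.3522
  -1/9 × log₂(1/9) = 0.3522
  -1/9 × log₂(1/9) = 0.3522
  -1/9 × log₂(1/9) = 0.3522
  -1/9 × log₂(1/9) = 0.3522
  -1/9 × log₂(1/9) = 0.3522
  -1/9 × log₂(1/9) = 0.3522
  -1/9 × log₂(1/9) = 0.3522
H(X) = 3.1699 bits


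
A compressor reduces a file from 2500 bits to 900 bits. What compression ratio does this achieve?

Compression ratio = Original / Compressed
= 2500 / 900 = 2.78:1


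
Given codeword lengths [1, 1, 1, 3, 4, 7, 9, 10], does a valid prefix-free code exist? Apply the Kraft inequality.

Kraft inequality: Σ 2^(-l_i) ≤ 1 for prefix-free code
Calculating: 2^(-1) + 2^(-1) + 2^(-1) + 2^(-3) + 2^(-4) + 2^(-7) + 2^(-9) + 2^(-10)
= 0.5 + 0.5 + 0.5 + 0.125 + 0.0625 + 0.0078125 + 0.001953125 + 0.0009765625
= 1.6982
Since 1.6982 > 1, prefix-free code does not exist


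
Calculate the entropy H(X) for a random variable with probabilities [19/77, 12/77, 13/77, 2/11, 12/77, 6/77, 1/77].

H(X) = -Σ p(x) log₂ p(x)
  -19/77 × log₂(19/77) = 0.4982
  -12/77 × log₂(12/77) = 0.4179
  -13/77 × log₂(13/77) = 0.4333
  -2/11 × log₂(2/11) = 0.4472
  -12/77 × log₂(12/77) = 0.4179
  -6/77 × log₂(6/77) = 0.2869
  -1/77 × log₂(1/77) = 0.0814
H(X) = 2.5828 bits


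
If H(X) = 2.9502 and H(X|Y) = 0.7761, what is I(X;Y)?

I(X;Y) = H(X) - H(X|Y)
I(X;Y) = 2.9502 - 0.7761 = 2.1741 bits


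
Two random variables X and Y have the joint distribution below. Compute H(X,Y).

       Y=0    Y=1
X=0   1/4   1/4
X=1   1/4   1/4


H(X,Y) = -Σ p(x,y) log₂ p(x,y)
  p(0,0)=1/4: -0.2500 × log₂(0.2500) = 0.5000
  p(0,1)=1/4: -0.2500 × log₂(0.2500) = 0.5000
  p(1,0)=1/4: -0.2500 × log₂(0.2500) = 0.5000
  p(1,1)=1/4: -0.2500 × log₂(0.2500) = 0.5000
H(X,Y) = 2.0000 bits


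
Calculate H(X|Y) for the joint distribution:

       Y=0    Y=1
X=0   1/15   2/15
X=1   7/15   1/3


H(X|Y) = Σ_y p(y) H(X|Y=y)
  p(Y=0) = 8/15, H(X|Y=0) = 0.5436
  p(Y=1) = 7/15, H(X|Y=1) = 0.8631
H(X|Y) = 0.5333×0.5436 + 0.4667×0.8631 = 0.6927 bits


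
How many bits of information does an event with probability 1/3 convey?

Information content I(x) = -log₂(p(x))
I = -log₂(1/3) = -log₂(0.3333)
I = 1.5850 bits


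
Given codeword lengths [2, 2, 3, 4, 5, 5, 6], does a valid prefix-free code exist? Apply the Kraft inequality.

Kraft inequality: Σ 2^(-l_i) ≤ 1 for prefix-free code
Calculating: 2^(-2) + 2^(-2) + 2^(-3) + 2^(-4) + 2^(-5) + 2^(-5) + 2^(-6)
= 0.25 + 0.25 + 0.125 + 0.0625 + 0.03125 + 0.03125 + 0.015625
= 0.7656
Since 0.7656 ≤ 1, prefix-free code exists


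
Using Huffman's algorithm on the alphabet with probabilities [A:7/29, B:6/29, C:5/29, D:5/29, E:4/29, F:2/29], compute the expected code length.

Huffman tree construction:
Combine smallest probabilities repeatedly
Resulting codes:
  A: 10 (length 2)
  B: 00 (length 2)
  C: 110 (length 3)
  D: 111 (length 3)
  E: 011 (length 3)
  F: 010 (length 3)
Average length = Σ p(s) × length(s) = 2.5517 bits


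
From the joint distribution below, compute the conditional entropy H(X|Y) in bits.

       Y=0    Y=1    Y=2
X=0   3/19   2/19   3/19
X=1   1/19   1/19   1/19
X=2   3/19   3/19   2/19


H(X|Y) = Σ_y p(y) H(X|Y=y)
  p(Y=0) = 7/19, H(X|Y=0) = 1.4488
  p(Y=1) = 6/19, H(X|Y=1) = 1.4591
  p(Y=2) = 6/19, H(X|Y=2) = 1.4591
H(X|Y) = 0.3684×1.4488 + 0.3158×1.4591 + 0.3158×1.4591 = 1.4553 bits


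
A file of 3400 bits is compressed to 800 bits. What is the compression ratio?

Compression ratio = Original / Compressed
= 3400 / 800 = 4.25:1


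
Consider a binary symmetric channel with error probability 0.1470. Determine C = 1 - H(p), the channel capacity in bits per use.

For BSC with error probability p:
C = 1 - H(p) where H(p) is binary entropy
H(0.1470) = -0.1470 × log₂(0.1470) - 0.8530 × log₂(0.8530)
H(p) = 0.6023
C = 1 - 0.6023 = 0.3977 bits/use


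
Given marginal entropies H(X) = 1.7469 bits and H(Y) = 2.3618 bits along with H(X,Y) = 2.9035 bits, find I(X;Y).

I(X;Y) = H(X) + H(Y) - H(X,Y)
I(X;Y) = 1.7469 + 2.3618 - 2.9035 = 1.2052 bits


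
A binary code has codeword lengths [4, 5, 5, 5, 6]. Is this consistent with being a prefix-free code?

Kraft inequality: Σ 2^(-l_i) ≤ 1 for prefix-free code
Calculating: 2^(-4) + 2^(-5) + 2^(-5) + 2^(-5) + 2^(-6)
= 0.0625 + 0.03125 + 0.03125 + 0.03125 + 0.015625
= 0.1719
Since 0.1719 ≤ 1, prefix-free code exists


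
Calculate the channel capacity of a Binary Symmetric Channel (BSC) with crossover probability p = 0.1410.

For BSC with error probability p:
C = 1 - H(p) where H(p) is binary entropy
H(0.1410) = -0.1410 × log₂(0.1410) - 0.8590 × log₂(0.8590)
H(p) = 0.5869
C = 1 - 0.5869 = 0.4131 bits/use


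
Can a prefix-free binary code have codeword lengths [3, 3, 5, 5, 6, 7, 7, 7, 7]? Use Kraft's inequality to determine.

Kraft inequality: Σ 2^(-l_i) ≤ 1 for prefix-free code
Calculating: 2^(-3) + 2^(-3) + 2^(-5) + 2^(-5) + 2^(-6) + 2^(-7) + 2^(-7) + 2^(-7) + 2^(-7)
= 0.125 + 0.125 + 0.03125 + 0.03125 + 0.015625 + 0.0078125 + 0.0078125 + 0.0078125 + 0.0078125
= 0.3594
Since 0.3594 ≤ 1, prefix-free code exists


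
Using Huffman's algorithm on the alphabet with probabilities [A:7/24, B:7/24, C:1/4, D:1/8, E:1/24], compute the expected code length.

Huffman tree construction:
Combine smallest probabilities repeatedly
Resulting codes:
  A: 10 (length 2)
  B: 11 (length 2)
  C: 01 (length 2)
  D: 001 (length 3)
  E: 000 (length 3)
Average length = Σ p(s) × length(s) = 2.1667 bits


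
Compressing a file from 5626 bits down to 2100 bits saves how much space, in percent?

Space savings = (1 - Compressed/Original) × 100%
= (1 - 2100/5626) × 100%
= 62.67%


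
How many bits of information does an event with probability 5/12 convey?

Information content I(x) = -log₂(p(x))
I = -log₂(5/12) = -log₂(0.4167)
I = 1.2630 bits


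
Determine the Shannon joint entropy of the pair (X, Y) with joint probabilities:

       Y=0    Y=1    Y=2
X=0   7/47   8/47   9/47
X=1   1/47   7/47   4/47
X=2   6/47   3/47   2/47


H(X,Y) = -Σ p(x,y) log₂ p(x,y)
  p(0,0)=7/47: -0.1489 × log₂(0.1489) = 0.4092
  p(0,1)=8/47: -0.1702 × log₂(0.1702) = 0.4348
  p(0,2)=9/47: -0.1915 × log₂(0.1915) = 0.4566
  p(1,0)=1/47: -0.0213 × log₂(0.0213) = 0.1182
  p(1,1)=7/47: -0.1489 × log₂(0.1489) = 0.4092
  p(1,2)=4/47: -0.0851 × log₂(0.0851) = 0.3025
  p(2,0)=6/47: -0.1277 × log₂(0.1277) = 0.3791
  p(2,1)=3/47: -0.0638 × log₂(0.0638) = 0.2534
  p(2,2)=2/47: -0.0426 × log₂(0.0426) = 0.1938
H(X,Y) = 2.9568 bits


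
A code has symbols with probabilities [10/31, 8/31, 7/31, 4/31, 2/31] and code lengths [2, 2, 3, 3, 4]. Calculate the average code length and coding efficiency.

Average length L = Σ p_i × l_i = 2.4839 bits
Entropy H = 2.1519 bits
Efficiency η = H/L × 100% = 86.64%


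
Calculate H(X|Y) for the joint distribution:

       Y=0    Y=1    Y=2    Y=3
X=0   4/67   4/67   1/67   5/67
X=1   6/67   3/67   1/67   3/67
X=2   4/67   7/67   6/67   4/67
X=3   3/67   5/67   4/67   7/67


H(X|Y) = Σ_y p(y) H(X|Y=y)
  p(Y=0) = 17/67, H(X|Y=0) = 1.9542
  p(Y=1) = 19/67, H(X|Y=1) = 1.9313
  p(Y=2) = 12/67, H(X|Y=2) = 1.6258
  p(Y=3) = 19/67, H(X|Y=3) = 1.9313
H(X|Y) = 0.2537×1.9542 + 0.2836×1.9313 + 0.1791×1.6258 + 0.2836×1.9313 = 1.8824 bits


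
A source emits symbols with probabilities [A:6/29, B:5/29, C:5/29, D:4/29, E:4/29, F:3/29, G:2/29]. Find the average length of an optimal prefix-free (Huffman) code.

Huffman tree construction:
Combine smallest probabilities repeatedly
Resulting codes:
  A: 01 (length 2)
  B: 110 (length 3)
  C: 111 (length 3)
  D: 100 (length 3)
  E: 101 (length 3)
  F: 001 (length 3)
  G: 000 (length 3)
Average length = Σ p(s) × length(s) = 2.7931 bits


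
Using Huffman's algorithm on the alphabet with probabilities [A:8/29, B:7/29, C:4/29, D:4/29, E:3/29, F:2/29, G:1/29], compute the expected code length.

Huffman tree construction:
Combine smallest probabilities repeatedly
Resulting codes:
  A: 10 (length 2)
  B: 01 (length 2)
  C: 110 (length 3)
  D: 111 (length 3)
  E: 000 (length 3)
  F: 0011 (length 4)
  G: 0010 (length 4)
Average length = Σ p(s) × length(s) = 2.5862 bits


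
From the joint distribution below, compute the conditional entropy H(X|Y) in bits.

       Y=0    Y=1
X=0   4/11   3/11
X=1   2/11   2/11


H(X|Y) = Σ_y p(y) H(X|Y=y)
  p(Y=0) = 6/11, H(X|Y=0) = 0.9183
  p(Y=1) = 5/11, H(X|Y=1) = 0.9710
H(X|Y) = 0.5455×0.9183 + 0.4545×0.9710 = 0.9422 bits


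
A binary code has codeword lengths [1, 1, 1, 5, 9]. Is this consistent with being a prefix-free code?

Kraft inequality: Σ 2^(-l_i) ≤ 1 for prefix-free code
Calculating: 2^(-1) + 2^(-1) + 2^(-1) + 2^(-5) + 2^(-9)
= 0.5 + 0.5 + 0.5 + 0.03125 + 0.001953125
= 1.5332
Since 1.5332 > 1, prefix-free code does not exist


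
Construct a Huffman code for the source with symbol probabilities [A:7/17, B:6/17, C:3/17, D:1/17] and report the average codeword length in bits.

Huffman tree construction:
Combine smallest probabilities repeatedly
Resulting codes:
  A: 0 (length 1)
  B: 11 (length 2)
  C: 101 (length 3)
  D: 100 (length 3)
Average length = Σ p(s) × length(s) = 1.8235 bits


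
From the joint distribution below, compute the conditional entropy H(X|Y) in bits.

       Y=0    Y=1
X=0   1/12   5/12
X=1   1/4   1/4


H(X|Y) = Σ_y p(y) H(X|Y=y)
  p(Y=0) = 1/3, H(X|Y=0) = 0.8113
  p(Y=1) = 2/3, H(X|Y=1) = 0.9544
H(X|Y) = 0.3333×0.8113 + 0.6667×0.9544 = 0.9067 bits


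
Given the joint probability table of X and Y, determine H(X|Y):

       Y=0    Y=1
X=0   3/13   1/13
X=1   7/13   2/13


H(X|Y) = Σ_y p(y) H(X|Y=y)
  p(Y=0) = 10/13, H(X|Y=0) = 0.8813
  p(Y=1) = 3/13, H(X|Y=1) = 0.9183
H(X|Y) = 0.7692×0.8813 + 0.2308×0.9183 = 0.8898 bits


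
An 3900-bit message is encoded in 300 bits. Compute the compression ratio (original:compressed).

Compression ratio = Original / Compressed
= 3900 / 300 = 13.00:1


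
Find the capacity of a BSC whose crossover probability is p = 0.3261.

For BSC with error probability p:
C = 1 - H(p) where H(p) is binary entropy
H(0.3261) = -0.3261 × log₂(0.3261) - 0.6739 × log₂(0.6739)
H(p) = 0.9109
C = 1 - 0.9109 = 0.0891 bits/use


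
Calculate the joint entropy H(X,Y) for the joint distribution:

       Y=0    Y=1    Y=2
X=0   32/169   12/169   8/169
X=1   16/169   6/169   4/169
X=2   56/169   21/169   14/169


H(X,Y) = -Σ p(x,y) log₂ p(x,y)
  p(0,0)=32/169: -0.1893 × log₂(0.1893) = 0.4546
  p(0,1)=12/169: -0.0710 × log₂(0.0710) = 0.2710
  p(0,2)=8/169: -0.0473 × log₂(0.0473) = 0.2083
  p(1,0)=16/169: -0.0947 × log₂(0.0947) = 0.3220
  p(1,1)=6/169: -0.0355 × log₂(0.0355) = 0.1710
  p(1,2)=4/169: -0.0237 × log₂(0.0237) = 0.1278
  p(2,0)=56/169: -0.3314 × log₂(0.3314) = 0.5280
  p(2,1)=21/169: -0.1243 × log₂(0.1243) = 0.3738
  p(2,2)=14/169: -0.0828 × log₂(0.0828) = 0.2977
H(X,Y) = 2.7542 bits


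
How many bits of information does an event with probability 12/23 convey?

Information content I(x) = -log₂(p(x))
I = -log₂(12/23) = -log₂(0.5217)
I = 0.9386 bits


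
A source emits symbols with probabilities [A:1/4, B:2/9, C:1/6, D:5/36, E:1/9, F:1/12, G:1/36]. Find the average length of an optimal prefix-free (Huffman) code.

Huffman tree construction:
Combine smallest probabilities repeatedly
Resulting codes:
  A: 10 (length 2)
  B: 00 (length 2)
  C: 111 (length 3)
  D: 110 (length 3)
  E: 010 (length 3)
  F: 0111 (length 4)
  G: 0110 (length 4)
Average length = Σ p(s) × length(s) = 2.6389 bits


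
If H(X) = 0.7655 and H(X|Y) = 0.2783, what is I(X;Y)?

I(X;Y) = H(X) - H(X|Y)
I(X;Y) = 0.7655 - 0.2783 = 0.4872 bits


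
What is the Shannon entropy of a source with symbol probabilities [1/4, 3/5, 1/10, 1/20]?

H(X) = -Σ p(x) log₂ p(x)
  -1/4 × log₂(1/4) = 0.5000
  -3/5 × log₂(3/5) = 0.4422
  -1/10 × log₂(1/10) = 0.3322
  -1/20 × log₂(1/20) = 0.2161
H(X) = 1.4905 bits


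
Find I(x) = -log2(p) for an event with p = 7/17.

Information content I(x) = -log₂(p(x))
I = -log₂(7/17) = -log₂(0.4118)
I = 1.2801 bits


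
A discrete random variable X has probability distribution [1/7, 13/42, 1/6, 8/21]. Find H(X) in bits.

H(X) = -Σ p(x) log₂ p(x)
  -1/7 × log₂(1/7) = 0.4011
  -13/42 × log₂(13/42) = 0.5237
  -1/6 × log₂(1/6) = 0.4308
  -8/21 × log₂(8/21) = 0.5304
H(X) = 1.8860 bits


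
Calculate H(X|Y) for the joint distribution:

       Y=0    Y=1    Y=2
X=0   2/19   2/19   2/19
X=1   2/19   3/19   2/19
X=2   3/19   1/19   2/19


H(X|Y) = Σ_y p(y) H(X|Y=y)
  p(Y=0) = 7/19, H(X|Y=0) = 1.5567
  p(Y=1) = 6/19, H(X|Y=1) = 1.4591
  p(Y=2) = 6/19, H(X|Y=2) = 1.5850
H(X|Y) = 0.3684×1.5567 + 0.3158×1.4591 + 0.3158×1.5850 = 1.5348 bits


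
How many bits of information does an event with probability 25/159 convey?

Information content I(x) = -log₂(p(x))
I = -log₂(25/159) = -log₂(0.1572)
I = 2.6690 bits


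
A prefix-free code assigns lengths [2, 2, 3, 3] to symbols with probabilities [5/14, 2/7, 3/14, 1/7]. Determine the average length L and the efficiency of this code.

Average length L = Σ p_i × l_i = 2.3571 bits
Entropy H = 1.9242 bits
Efficiency η = H/L × 100% = 81.63%


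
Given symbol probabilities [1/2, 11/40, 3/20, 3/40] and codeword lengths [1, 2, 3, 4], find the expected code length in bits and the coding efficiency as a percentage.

Average length L = Σ p_i × l_i = 1.8000 bits
Entropy H = 1.7030 bits
Efficiency η = H/L × 100% = 94.61%


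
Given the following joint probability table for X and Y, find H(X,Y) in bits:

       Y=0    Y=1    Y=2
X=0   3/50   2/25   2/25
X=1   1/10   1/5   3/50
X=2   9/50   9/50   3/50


H(X,Y) = -Σ p(x,y) log₂ p(x,y)
  p(0,0)=3/50: -0.0600 × log₂(0.0600) = 0.2435
  p(0,1)=2/25: -0.0800 × log₂(0.0800) = 0.2915
  p(0,2)=2/25: -0.0800 × log₂(0.0800) = 0.2915
  p(1,0)=1/10: -0.1000 × log₂(0.1000) = 0.3322
  p(1,1)=1/5: -0.2000 × log₂(0.2000) = 0.4644
  p(1,2)=3/50: -0.0600 × log₂(0.0600) = 0.2435
  p(2,0)=9/50: -0.1800 × log₂(0.1800) = 0.4453
  p(2,1)=9/50: -0.1800 × log₂(0.1800) = 0.4453
  p(2,2)=3/50: -0.0600 × log₂(0.0600) = 0.2435
H(X,Y) = 3.0008 bits


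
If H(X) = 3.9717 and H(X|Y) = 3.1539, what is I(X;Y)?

I(X;Y) = H(X) - H(X|Y)
I(X;Y) = 3.9717 - 3.1539 = 0.8178 bits


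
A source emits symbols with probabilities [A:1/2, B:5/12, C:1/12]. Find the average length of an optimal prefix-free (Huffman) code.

Huffman tree construction:
Combine smallest probabilities repeatedly
Resulting codes:
  A: 0 (length 1)
  B: 11 (length 2)
  C: 10 (length 2)
Average length = Σ p(s) × length(s) = 1.5000 bits


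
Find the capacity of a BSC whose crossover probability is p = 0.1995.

For BSC with error probability p:
C = 1 - H(p) where H(p) is binary entropy
H(0.1995) = -0.1995 × log₂(0.1995) - 0.8005 × log₂(0.8005)
H(p) = 0.7209
C = 1 - 0.7209 = 0.2791 bits/use


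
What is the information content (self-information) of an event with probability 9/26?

Information content I(x) = -log₂(p(x))
I = -log₂(9/26) = -log₂(0.3462)
I = 1.5305 bits


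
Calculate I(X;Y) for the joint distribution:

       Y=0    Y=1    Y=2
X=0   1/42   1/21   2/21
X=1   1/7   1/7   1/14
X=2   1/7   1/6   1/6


H(X) = 1.4710, H(Y) = 1.5825, H(X,Y) = 2.9974
I(X;Y) = H(X) + H(Y) - H(X,Y) = 0.0562 bits


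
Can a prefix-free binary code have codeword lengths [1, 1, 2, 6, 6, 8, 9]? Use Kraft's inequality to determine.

Kraft inequality: Σ 2^(-l_i) ≤ 1 for prefix-free code
Calculating: 2^(-1) + 2^(-1) + 2^(-2) + 2^(-6) + 2^(-6) + 2^(-8) + 2^(-9)
= 0.5 + 0.5 + 0.25 + 0.015625 + 0.015625 + 0.00390625 + 0.001953125
= 1.2871
Since 1.2871 > 1, prefix-free code does not exist


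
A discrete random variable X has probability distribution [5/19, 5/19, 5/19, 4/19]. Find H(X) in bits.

H(X) = -Σ p(x) log₂ p(x)
  -5/19 × log₂(5/19) = 0.5068
  -5/19 × log₂(5/19) = 0.5068
  -5/19 × log₂(5/19) = 0.5068
  -4/19 × log₂(4/19) = 0.4732
H(X) = 1.9938 bits


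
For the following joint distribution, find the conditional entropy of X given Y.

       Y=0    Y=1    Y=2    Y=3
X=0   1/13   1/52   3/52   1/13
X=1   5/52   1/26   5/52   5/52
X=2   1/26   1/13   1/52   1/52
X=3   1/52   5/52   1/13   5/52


H(X|Y) = Σ_y p(y) H(X|Y=y)
  p(Y=0) = 3/13, H(X|Y=0) = 1.7842
  p(Y=1) = 3/13, H(X|Y=1) = 1.7842
  p(Y=2) = 1/4, H(X|Y=2) = 1.8262
  p(Y=3) = 15/52, H(X|Y=3) = 1.8256
H(X|Y) = 0.2308×1.7842 + 0.2308×1.7842 + 0.2500×1.8262 + 0.2885×1.8256 = 1.8066 bits


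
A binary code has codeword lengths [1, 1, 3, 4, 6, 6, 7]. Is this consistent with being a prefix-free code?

Kraft inequality: Σ 2^(-l_i) ≤ 1 for prefix-free code
Calculating: 2^(-1) + 2^(-1) + 2^(-3) + 2^(-4) + 2^(-6) + 2^(-6) + 2^(-7)
= 0.5 + 0.5 + 0.125 + 0.0625 + 0.015625 + 0.015625 + 0.0078125
= 1.2266
Since 1.2266 > 1, prefix-free code does not exist


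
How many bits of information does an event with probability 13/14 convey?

Information content I(x) = -log₂(p(x))
I = -log₂(13/14) = -log₂(0.9286)
I = 0.1069 bits


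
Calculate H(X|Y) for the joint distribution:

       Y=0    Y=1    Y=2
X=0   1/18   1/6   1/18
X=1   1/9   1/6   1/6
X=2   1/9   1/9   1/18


H(X|Y) = Σ_y p(y) H(X|Y=y)
  p(Y=0) = 5/18, H(X|Y=0) = 1.5219
  p(Y=1) = 4/9, H(X|Y=1) = 1.5613
  p(Y=2) = 5/18, H(X|Y=2) = 1.3710
H(X|Y) = 0.2778×1.5219 + 0.4444×1.5613 + 0.2778×1.3710 = 1.4975 bits


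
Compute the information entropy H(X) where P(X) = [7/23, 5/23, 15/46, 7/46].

H(X) = -Σ p(x) log₂ p(x)
  -7/23 × log₂(7/23) = 0.5223
  -5/23 × log₂(5/23) = 0.4786
  -15/46 × log₂(15/46) = 0.5272
  -7/46 × log₂(7/46) = 0.4133
H(X) = 1.9415 bits


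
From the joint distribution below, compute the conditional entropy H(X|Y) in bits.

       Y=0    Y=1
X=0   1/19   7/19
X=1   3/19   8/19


H(X|Y) = Σ_y p(y) H(X|Y=y)
  p(Y=0) = 4/19, H(X|Y=0) = 0.8113
  p(Y=1) = 15/19, H(X|Y=1) = 0.9968
H(X|Y) = 0.2105×0.8113 + 0.7895×0.9968 = 0.9577 bits


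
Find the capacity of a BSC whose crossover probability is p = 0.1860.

For BSC with error probability p:
C = 1 - H(p) where H(p) is binary entropy
H(0.1860) = -0.1860 × log₂(0.1860) - 0.8140 × log₂(0.8140)
H(p) = 0.6930
C = 1 - 0.6930 = 0.3070 bits/use


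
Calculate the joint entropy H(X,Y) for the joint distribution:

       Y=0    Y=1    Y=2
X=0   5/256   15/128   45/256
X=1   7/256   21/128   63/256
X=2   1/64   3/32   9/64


H(X,Y) = -Σ p(x,y) log₂ p(x,y)
  p(0,0)=5/256: -0.0195 × log₂(0.0195) = 0.1109
  p(0,1)=15/128: -0.1172 × log₂(0.1172) = 0.3625
  p(0,2)=45/256: -0.1758 × log₂(0.1758) = 0.4409
  p(1,0)=7/256: -0.0273 × log₂(0.0273) = 0.1420
  p(1,1)=21/128: -0.1641 × log₂(0.1641) = 0.4278
  p(1,2)=63/256: -0.2461 × log₂(0.2461) = 0.4978
  p(2,0)=1/64: -0.0156 × log₂(0.0156) = 0.0938
  p(2,1)=3/32: -0.0938 × log₂(0.0938) = 0.3202
  p(2,2)=9/64: -0.1406 × log₂(0.1406) = 0.3980
H(X,Y) = 2.7937 bits


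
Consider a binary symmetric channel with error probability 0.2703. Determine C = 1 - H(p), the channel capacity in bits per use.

For BSC with error probability p:
C = 1 - H(p) where H(p) is binary entropy
H(0.2703) = -0.2703 × log₂(0.2703) - 0.7297 × log₂(0.7297)
H(p) = 0.8419
C = 1 - 0.8419 = 0.1581 bits/use


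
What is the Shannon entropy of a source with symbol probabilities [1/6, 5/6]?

H(X) = -Σ p(x) log₂ p(x)
  -1/6 × log₂(1/6) = 0.4308
  -5/6 × log₂(5/6) = 0.2192
H(X) = 0.6500 bits


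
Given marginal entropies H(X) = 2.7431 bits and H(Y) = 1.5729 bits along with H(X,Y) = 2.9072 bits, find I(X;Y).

I(X;Y) = H(X) + H(Y) - H(X,Y)
I(X;Y) = 2.7431 + 1.5729 - 2.9072 = 1.4088 bits


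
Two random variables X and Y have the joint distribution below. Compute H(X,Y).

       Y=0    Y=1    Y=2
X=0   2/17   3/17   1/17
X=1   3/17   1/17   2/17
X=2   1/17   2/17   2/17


H(X,Y) = -Σ p(x,y) log₂ p(x,y)
  p(0,0)=2/17: -0.1176 × log₂(0.1176) = 0.3632
  p(0,1)=3/17: -0.1765 × log₂(0.1765) = 0.4416
  p(0,2)=1/17: -0.0588 × log₂(0.0588) = 0.2404
  p(1,0)=3/17: -0.1765 × log₂(0.1765) = 0.4416
  p(1,1)=1/17: -0.0588 × log₂(0.0588) = 0.2404
  p(1,2)=2/17: -0.1176 × log₂(0.1176) = 0.3632
  p(2,0)=1/17: -0.0588 × log₂(0.0588) = 0.2404
  p(2,1)=2/17: -0.1176 × log₂(0.1176) = 0.3632
  p(2,2)=2/17: -0.1176 × log₂(0.1176) = 0.3632
H(X,Y) = 3.0575 bits


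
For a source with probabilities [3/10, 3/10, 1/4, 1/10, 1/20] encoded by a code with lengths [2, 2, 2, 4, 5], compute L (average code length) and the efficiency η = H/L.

Average length L = Σ p_i × l_i = 2.3500 bits
Entropy H = 2.0905 bits
Efficiency η = H/L × 100% = 88.96%


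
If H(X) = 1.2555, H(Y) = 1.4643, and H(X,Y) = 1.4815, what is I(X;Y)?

I(X;Y) = H(X) + H(Y) - H(X,Y)
I(X;Y) = 1.2555 + 1.4643 - 1.4815 = 1.2383 bits


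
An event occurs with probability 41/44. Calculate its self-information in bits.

Information content I(x) = -log₂(p(x))
I = -log₂(41/44) = -log₂(0.9318)
I = 0.1019 bits


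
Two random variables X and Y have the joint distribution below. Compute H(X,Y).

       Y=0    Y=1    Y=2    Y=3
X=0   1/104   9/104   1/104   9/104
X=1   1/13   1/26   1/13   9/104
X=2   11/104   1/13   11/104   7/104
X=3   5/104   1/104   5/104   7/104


H(X,Y) = -Σ p(x,y) log₂ p(x,y)
  p(0,0)=1/104: -0.0096 × log₂(0.0096) = 0.0644
  p(0,1)=9/104: -0.0865 × log₂(0.0865) = 0.3055
  p(0,2)=1/104: -0.0096 × log₂(0.0096) = 0.0644
  p(0,3)=9/104: -0.0865 × log₂(0.0865) = 0.3055
  p(1,0)=1/13: -0.0769 × log₂(0.0769) = 0.2846
  p(1,1)=1/26: -0.0385 × log₂(0.0385) = 0.1808
  p(1,2)=1/13: -0.0769 × log₂(0.0769) = 0.2846
  p(1,3)=9/104: -0.0865 × log₂(0.0865) = 0.3055
  p(2,0)=11/104: -0.1058 × log₂(0.1058) = 0.3428
  p(2,1)=1/13: -0.0769 × log₂(0.0769) = 0.2846
  p(2,2)=11/104: -0.1058 × log₂(0.1058) = 0.3428
  p(2,3)=7/104: -0.0673 × log₂(0.0673) = 0.2620
  p(3,0)=5/104: -0.0481 × log₂(0.0481) = 0.2105
  p(3,1)=1/104: -0.0096 × log₂(0.0096) = 0.0644
  p(3,2)=5/104: -0.0481 × log₂(0.0481) = 0.2105
  p(3,3)=7/104: -0.0673 × log₂(0.0673) = 0.2620
H(X,Y) = 3.7753 bits


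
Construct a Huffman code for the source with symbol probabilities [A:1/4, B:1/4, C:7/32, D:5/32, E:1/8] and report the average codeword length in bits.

Huffman tree construction:
Combine smallest probabilities repeatedly
Resulting codes:
  A: 01 (length 2)
  B: 10 (length 2)
  C: 00 (length 2)
  D: 111 (length 3)
  E: 110 (length 3)
Average length = Σ p(s) × length(s) = 2.2812 bits


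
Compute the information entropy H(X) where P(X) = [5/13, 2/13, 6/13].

H(X) = -Σ p(x) log₂ p(x)
  -5/13 × log₂(5/13) = 0.5302
  -2/13 × log₂(2/13) = 0.4155
  -6/13 × log₂(6/13) = 0.5148
H(X) = 1.4605 bits


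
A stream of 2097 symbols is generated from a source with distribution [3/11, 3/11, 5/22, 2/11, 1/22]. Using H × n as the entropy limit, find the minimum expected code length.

Entropy H = 2.1581 bits/symbol
Minimum bits = H × n = 2.1581 × 2097
= 4525.55 bits


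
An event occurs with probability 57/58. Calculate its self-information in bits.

Information content I(x) = -log₂(p(x))
I = -log₂(57/58) = -log₂(0.9828)
I = 0.0251 bits


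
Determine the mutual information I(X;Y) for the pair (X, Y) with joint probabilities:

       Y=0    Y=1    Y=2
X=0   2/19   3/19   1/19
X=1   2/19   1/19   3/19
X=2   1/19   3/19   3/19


H(X) = 1.5810, H(Y) = 1.5683, H(X,Y) = 3.0364
I(X;Y) = H(X) + H(Y) - H(X,Y) = 0.1130 bits


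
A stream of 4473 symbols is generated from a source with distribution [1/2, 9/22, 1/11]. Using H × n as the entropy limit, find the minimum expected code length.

Entropy H = 1.3420 bits/symbol
Minimum bits = H × n = 1.3420 × 4473
= 6002.85 bits


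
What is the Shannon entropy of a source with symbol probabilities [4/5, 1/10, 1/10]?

H(X) = -Σ p(x) log₂ p(x)
  -4/5 × log₂(4/5) = 0.2575
  -1/10 × log₂(1/10) = 0.3322
  -1/10 × log₂(1/10) = 0.3322
H(X) = 0.9219 bits


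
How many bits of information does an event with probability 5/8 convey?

Information content I(x) = -log₂(p(x))
I = -log₂(5/8) = -log₂(0.6250)
I = 0.6781 bits


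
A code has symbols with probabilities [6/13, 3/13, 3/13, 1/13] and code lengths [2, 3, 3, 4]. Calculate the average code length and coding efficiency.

Average length L = Σ p_i × l_i = 2.6154 bits
Entropy H = 1.7759 bits
Efficiency η = H/L × 100% = 67.90%


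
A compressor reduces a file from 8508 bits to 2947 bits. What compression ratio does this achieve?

Compression ratio = Original / Compressed
= 8508 / 2947 = 2.89:1


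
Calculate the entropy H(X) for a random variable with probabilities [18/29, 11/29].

H(X) = -Σ p(x) log₂ p(x)
  -18/29 × log₂(18/29) = 0.4271
  -11/29 × log₂(11/29) = 0.5305
H(X) = 0.9576 bits


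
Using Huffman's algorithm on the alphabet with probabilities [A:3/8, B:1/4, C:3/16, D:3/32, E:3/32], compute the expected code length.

Huffman tree construction:
Combine smallest probabilities repeatedly
Resulting codes:
  A: 11 (length 2)
  B: 10 (length 2)
  C: 00 (length 2)
  D: 010 (length 3)
  E: 011 (length 3)
Average length = Σ p(s) × length(s) = 2.1875 bits


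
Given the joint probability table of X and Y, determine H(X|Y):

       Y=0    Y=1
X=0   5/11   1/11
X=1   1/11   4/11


H(X|Y) = Σ_y p(y) H(X|Y=y)
  p(Y=0) = 6/11, H(X|Y=0) = 0.6500
  p(Y=1) = 5/11, H(X|Y=1) = 0.7219
H(X|Y) = 0.5455×0.6500 + 0.4545×0.7219 = 0.6827 bits


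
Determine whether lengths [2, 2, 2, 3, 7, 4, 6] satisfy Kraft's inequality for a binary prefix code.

Kraft inequality: Σ 2^(-l_i) ≤ 1 for prefix-free code
Calculating: 2^(-2) + 2^(-2) + 2^(-2) + 2^(-3) + 2^(-7) + 2^(-4) + 2^(-6)
= 0.25 + 0.25 + 0.25 + 0.125 + 0.0078125 + 0.0625 + 0.015625
= 0.9609
Since 0.9609 ≤ 1, prefix-free code exists


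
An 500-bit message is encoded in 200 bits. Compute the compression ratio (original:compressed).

Compression ratio = Original / Compressed
= 500 / 200 = 2.50:1


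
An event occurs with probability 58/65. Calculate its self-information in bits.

Information content I(x) = -log₂(p(x))
I = -log₂(58/65) = -log₂(0.8923)
I = 0.1644 bits
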